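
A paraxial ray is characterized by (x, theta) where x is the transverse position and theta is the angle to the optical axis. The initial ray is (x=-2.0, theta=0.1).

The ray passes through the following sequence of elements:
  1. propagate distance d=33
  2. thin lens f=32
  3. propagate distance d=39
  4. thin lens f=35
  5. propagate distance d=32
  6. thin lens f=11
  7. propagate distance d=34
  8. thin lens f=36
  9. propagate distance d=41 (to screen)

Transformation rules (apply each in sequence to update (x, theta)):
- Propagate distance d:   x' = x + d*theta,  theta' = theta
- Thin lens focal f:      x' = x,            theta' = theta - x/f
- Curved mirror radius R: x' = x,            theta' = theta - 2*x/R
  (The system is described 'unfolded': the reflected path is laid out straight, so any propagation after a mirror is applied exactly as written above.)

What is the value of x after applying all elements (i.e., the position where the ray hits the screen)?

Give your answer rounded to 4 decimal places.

Initial: x=-2.0000 theta=0.1000
After 1 (propagate distance d=33): x=1.3000 theta=0.1000
After 2 (thin lens f=32): x=1.3000 theta=19/320 (≈0.0594)
After 3 (propagate distance d=39): x=1157/320 (≈3.6156) theta=19/320 (≈0.0594)
After 4 (thin lens f=35): x=1157/320 (≈3.6156) theta=-123/2800 (≈-0.0439)
After 5 (propagate distance d=32): x=24751/11200 (≈2.2099) theta=-123/2800 (≈-0.0439)
After 6 (thin lens f=11): x=24751/11200 (≈2.2099) theta=-4309/17600 (≈-0.2448)
After 7 (propagate distance d=34): x=-753281/123200 (≈-6.1143) theta=-4309/17600 (≈-0.2448)
After 8 (thin lens f=36): x=-753281/123200 (≈-6.1143) theta=-332587/4435200 (≈-0.0750)
After 9 (propagate distance d=41 (to screen)): x=-40754183/4435200 (≈-9.1888) theta=-332587/4435200 (≈-0.0750)
Rounded to 4 decimal places: x = -9.1888

Answer: -9.1888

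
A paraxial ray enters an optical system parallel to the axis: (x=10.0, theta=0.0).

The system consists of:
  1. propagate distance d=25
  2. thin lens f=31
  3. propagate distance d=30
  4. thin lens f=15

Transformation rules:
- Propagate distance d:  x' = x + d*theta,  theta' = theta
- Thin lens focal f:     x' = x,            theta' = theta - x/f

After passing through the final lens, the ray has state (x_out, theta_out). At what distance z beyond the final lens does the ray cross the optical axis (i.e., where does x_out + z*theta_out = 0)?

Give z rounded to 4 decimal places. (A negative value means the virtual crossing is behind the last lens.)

Initial: x=10.0000 theta=0.0000
After 1 (propagate distance d=25): x=10.0000 theta=0.0000
After 2 (thin lens f=31): x=10.0000 theta=-10/31 (≈-0.3226)
After 3 (propagate distance d=30): x=10/31 (≈0.3226) theta=-10/31 (≈-0.3226)
After 4 (thin lens f=15): x=10/31 (≈0.3226) theta=-32/93 (≈-0.3441)
z_focus = -x_out/theta_out = -(10/31)/(-32/93) = 0.9375
Rounded to 4 decimal places: z = 0.9375

Answer: 0.9375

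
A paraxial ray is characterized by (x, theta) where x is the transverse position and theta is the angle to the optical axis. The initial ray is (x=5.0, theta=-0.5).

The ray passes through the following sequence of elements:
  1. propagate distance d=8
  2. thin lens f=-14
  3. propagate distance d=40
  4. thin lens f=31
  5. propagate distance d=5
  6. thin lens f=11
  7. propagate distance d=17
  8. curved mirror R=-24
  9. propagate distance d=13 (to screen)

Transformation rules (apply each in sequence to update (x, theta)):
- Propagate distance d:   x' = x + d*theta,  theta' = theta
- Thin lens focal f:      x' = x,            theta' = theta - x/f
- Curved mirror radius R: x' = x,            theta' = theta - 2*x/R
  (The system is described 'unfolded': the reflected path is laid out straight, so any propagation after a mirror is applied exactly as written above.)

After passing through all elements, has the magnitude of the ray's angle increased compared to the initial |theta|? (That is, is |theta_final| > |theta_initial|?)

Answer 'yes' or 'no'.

Answer: yes

Derivation:
Initial: x=5.0000 theta=-0.5000
After 1 (propagate distance d=8): x=1.0000 theta=-0.5000
After 2 (thin lens f=-14): x=1.0000 theta=-3/7 (≈-0.4286)
After 3 (propagate distance d=40): x=-113/7 (≈-16.1429) theta=-3/7 (≈-0.4286)
After 4 (thin lens f=31): x=-113/7 (≈-16.1429) theta=20/217 (≈0.0922)
After 5 (propagate distance d=5): x=-3403/217 (≈-15.6820) theta=20/217 (≈0.0922)
After 6 (thin lens f=11): x=-3403/217 (≈-15.6820) theta=3623/2387 (≈1.5178)
After 7 (propagate distance d=17): x=24158/2387 (≈10.1207) theta=3623/2387 (≈1.5178)
After 8 (curved mirror R=-24): x=24158/2387 (≈10.1207) theta=4831/2046 (≈2.3612)
After 9 (propagate distance d=13 (to screen)): x=584569/14322 (≈40.8162) theta=4831/2046 (≈2.3612)
|theta_initial|=0.5000 |theta_final|=4831/2046 (≈2.3612) -> increased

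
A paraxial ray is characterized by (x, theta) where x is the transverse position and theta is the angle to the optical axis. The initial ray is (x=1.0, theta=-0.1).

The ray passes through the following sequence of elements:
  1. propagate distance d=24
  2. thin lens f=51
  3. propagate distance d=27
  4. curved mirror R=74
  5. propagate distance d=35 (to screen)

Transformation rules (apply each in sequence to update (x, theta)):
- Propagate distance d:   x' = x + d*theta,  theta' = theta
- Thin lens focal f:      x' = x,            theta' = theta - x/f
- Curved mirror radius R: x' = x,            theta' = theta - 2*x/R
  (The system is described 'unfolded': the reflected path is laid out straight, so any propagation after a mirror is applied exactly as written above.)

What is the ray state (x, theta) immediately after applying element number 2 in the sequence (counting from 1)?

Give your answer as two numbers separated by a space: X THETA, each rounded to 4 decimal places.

Initial: x=1.0000 theta=-0.1000
After 1 (propagate distance d=24): x=-1.4000 theta=-0.1000
After 2 (thin lens f=51): x=-1.4000 theta=-37/510 (≈-0.0725)
Rounded to 4 decimal places: x = -1.4000, theta = -0.0725

Answer: -1.4000 -0.0725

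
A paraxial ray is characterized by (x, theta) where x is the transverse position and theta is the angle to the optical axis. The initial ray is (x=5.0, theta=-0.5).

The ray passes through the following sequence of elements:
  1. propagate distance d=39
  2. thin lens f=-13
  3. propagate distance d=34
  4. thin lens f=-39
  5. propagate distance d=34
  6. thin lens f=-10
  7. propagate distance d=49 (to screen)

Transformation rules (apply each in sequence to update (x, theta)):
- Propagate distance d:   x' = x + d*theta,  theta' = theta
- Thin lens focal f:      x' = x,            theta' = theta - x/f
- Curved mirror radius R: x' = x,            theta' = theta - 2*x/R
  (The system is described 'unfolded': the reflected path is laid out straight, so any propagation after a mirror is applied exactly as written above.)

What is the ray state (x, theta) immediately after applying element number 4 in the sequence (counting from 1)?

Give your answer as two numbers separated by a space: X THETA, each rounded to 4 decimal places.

Answer: -69.4231 -3.3955

Derivation:
Initial: x=5.0000 theta=-0.5000
After 1 (propagate distance d=39): x=-14.5000 theta=-0.5000
After 2 (thin lens f=-13): x=-14.5000 theta=-21/13 (≈-1.6154)
After 3 (propagate distance d=34): x=-1805/26 (≈-69.4231) theta=-21/13 (≈-1.6154)
After 4 (thin lens f=-39): x=-1805/26 (≈-69.4231) theta=-3443/1014 (≈-3.3955)
Rounded to 4 decimal places: x = -69.4231, theta = -3.3955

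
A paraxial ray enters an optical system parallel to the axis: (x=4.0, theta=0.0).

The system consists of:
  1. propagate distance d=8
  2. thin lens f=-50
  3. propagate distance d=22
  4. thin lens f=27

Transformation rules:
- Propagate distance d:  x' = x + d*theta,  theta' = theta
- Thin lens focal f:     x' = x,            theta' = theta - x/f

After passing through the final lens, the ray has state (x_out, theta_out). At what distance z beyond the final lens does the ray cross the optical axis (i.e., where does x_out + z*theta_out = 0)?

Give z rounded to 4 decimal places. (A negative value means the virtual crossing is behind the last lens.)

Answer: 43.2000

Derivation:
Initial: x=4.0000 theta=0.0000
After 1 (propagate distance d=8): x=4.0000 theta=0.0000
After 2 (thin lens f=-50): x=4.0000 theta=0.0800
After 3 (propagate distance d=22): x=5.7600 theta=0.0800
After 4 (thin lens f=27): x=5.7600 theta=-2/15 (≈-0.1333)
z_focus = -x_out/theta_out = -(5.7600)/(-2/15) = 43.2000
Rounded to 4 decimal places: z = 43.2000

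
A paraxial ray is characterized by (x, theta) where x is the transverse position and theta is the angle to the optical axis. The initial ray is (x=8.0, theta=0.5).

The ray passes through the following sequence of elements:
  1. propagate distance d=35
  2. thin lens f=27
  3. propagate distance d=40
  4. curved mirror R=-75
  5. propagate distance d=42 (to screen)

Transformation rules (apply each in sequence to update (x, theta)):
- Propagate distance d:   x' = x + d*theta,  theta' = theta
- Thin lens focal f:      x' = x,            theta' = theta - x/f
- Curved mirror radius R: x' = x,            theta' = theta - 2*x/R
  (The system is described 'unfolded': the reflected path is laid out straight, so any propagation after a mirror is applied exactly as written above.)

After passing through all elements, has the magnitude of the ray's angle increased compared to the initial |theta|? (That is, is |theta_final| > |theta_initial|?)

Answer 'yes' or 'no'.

Answer: no

Derivation:
Initial: x=8.0000 theta=0.5000
After 1 (propagate distance d=35): x=25.5000 theta=0.5000
After 2 (thin lens f=27): x=25.5000 theta=-4/9 (≈-0.4444)
After 3 (propagate distance d=40): x=139/18 (≈7.7222) theta=-4/9 (≈-0.4444)
After 4 (curved mirror R=-75): x=139/18 (≈7.7222) theta=-161/675 (≈-0.2385)
After 5 (propagate distance d=42 (to screen)): x=-1033/450 (≈-2.2956) theta=-161/675 (≈-0.2385)
|theta_initial|=0.5000 |theta_final|=161/675 (≈0.2385) -> not increased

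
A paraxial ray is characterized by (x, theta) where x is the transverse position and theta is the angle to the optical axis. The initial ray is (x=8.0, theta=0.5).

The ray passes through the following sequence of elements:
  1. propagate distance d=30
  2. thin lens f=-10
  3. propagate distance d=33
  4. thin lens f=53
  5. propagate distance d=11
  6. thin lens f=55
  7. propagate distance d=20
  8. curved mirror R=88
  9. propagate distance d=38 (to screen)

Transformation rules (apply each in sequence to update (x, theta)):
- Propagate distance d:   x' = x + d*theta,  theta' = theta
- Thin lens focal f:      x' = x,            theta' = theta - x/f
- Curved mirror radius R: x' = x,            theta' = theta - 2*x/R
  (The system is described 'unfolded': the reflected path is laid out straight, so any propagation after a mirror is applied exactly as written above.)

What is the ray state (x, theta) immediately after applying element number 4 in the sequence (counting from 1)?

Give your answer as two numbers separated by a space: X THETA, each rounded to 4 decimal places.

Answer: 115.4000 0.6226

Derivation:
Initial: x=8.0000 theta=0.5000
After 1 (propagate distance d=30): x=23.0000 theta=0.5000
After 2 (thin lens f=-10): x=23.0000 theta=2.8000
After 3 (propagate distance d=33): x=115.4000 theta=2.8000
After 4 (thin lens f=53): x=115.4000 theta=33/53 (≈0.6226)
Rounded to 4 decimal places: x = 115.4000, theta = 0.6226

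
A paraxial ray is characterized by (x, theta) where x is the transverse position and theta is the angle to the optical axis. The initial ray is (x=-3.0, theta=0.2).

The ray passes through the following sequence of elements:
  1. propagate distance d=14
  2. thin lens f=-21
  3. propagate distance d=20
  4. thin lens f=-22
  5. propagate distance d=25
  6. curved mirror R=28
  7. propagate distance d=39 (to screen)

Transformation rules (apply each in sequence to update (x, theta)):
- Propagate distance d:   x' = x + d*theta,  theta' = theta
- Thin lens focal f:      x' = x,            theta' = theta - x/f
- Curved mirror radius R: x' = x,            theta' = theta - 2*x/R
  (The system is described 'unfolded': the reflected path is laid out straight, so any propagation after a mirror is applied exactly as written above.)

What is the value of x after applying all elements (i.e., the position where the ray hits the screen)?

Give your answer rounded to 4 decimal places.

Answer: -8.4462

Derivation:
Initial: x=-3.0000 theta=0.2000
After 1 (propagate distance d=14): x=-0.2000 theta=0.2000
After 2 (thin lens f=-21): x=-0.2000 theta=4/21 (≈0.1905)
After 3 (propagate distance d=20): x=379/105 (≈3.6095) theta=4/21 (≈0.1905)
After 4 (thin lens f=-22): x=379/105 (≈3.6095) theta=39/110 (≈0.3545)
After 5 (propagate distance d=25): x=28813/2310 (≈12.4732) theta=39/110 (≈0.3545)
After 6 (curved mirror R=28): x=28813/2310 (≈12.4732) theta=-1577/2940 (≈-0.5364)
After 7 (propagate distance d=39 (to screen)): x=-273151/32340 (≈-8.4462) theta=-1577/2940 (≈-0.5364)
Rounded to 4 decimal places: x = -8.4462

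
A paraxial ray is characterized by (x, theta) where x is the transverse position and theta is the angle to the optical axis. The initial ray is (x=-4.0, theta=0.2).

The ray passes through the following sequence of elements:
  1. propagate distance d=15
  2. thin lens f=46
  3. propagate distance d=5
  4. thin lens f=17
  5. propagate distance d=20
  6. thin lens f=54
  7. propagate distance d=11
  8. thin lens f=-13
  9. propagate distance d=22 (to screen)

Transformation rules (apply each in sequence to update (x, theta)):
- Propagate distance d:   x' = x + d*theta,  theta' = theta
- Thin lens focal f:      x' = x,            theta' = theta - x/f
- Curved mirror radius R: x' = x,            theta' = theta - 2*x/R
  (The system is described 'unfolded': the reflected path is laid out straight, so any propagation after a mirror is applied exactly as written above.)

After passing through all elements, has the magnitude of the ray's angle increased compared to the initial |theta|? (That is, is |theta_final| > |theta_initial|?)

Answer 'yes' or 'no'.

Initial: x=-4.0000 theta=0.2000
After 1 (propagate distance d=15): x=-1.0000 theta=0.2000
After 2 (thin lens f=46): x=-1.0000 theta=51/230 (≈0.2217)
After 3 (propagate distance d=5): x=5/46 (≈0.1087) theta=51/230 (≈0.2217)
After 4 (thin lens f=17): x=5/46 (≈0.1087) theta=421/1955 (≈0.2153)
After 5 (propagate distance d=20): x=3453/782 (≈4.4156) theta=421/1955 (≈0.2153)
After 6 (thin lens f=54): x=3453/782 (≈4.4156) theta=553/4140 (≈0.1336)
After 7 (propagate distance d=11): x=414181/70380 (≈5.8849) theta=553/4140 (≈0.1336)
After 8 (thin lens f=-13): x=414181/70380 (≈5.8849) theta=89399/152490 (≈0.5863)
After 9 (propagate distance d=22 (to screen)): x=17185021/914940 (≈18.7827) theta=89399/152490 (≈0.5863)
|theta_initial|=0.2000 |theta_final|=89399/152490 (≈0.5863) -> increased

Answer: yes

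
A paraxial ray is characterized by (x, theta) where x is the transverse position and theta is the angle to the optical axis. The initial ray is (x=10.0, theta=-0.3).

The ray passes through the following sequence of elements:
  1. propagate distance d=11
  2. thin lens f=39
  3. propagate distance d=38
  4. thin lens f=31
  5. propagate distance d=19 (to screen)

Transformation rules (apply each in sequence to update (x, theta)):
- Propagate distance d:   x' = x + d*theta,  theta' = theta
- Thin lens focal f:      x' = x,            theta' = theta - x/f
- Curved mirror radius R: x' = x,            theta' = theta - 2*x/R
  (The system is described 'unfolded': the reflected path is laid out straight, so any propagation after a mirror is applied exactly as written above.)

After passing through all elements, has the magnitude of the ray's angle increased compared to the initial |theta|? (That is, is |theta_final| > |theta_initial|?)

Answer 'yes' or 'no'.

Initial: x=10.0000 theta=-0.3000
After 1 (propagate distance d=11): x=6.7000 theta=-0.3000
After 2 (thin lens f=39): x=6.7000 theta=-92/195 (≈-0.4718)
After 3 (propagate distance d=38): x=-4379/390 (≈-11.2282) theta=-92/195 (≈-0.4718)
After 4 (thin lens f=31): x=-4379/390 (≈-11.2282) theta=-265/2418 (≈-0.1096)
After 5 (propagate distance d=19 (to screen)): x=-80462/6045 (≈-13.3105) theta=-265/2418 (≈-0.1096)
|theta_initial|=0.3000 |theta_final|=265/2418 (≈0.1096) -> not increased

Answer: no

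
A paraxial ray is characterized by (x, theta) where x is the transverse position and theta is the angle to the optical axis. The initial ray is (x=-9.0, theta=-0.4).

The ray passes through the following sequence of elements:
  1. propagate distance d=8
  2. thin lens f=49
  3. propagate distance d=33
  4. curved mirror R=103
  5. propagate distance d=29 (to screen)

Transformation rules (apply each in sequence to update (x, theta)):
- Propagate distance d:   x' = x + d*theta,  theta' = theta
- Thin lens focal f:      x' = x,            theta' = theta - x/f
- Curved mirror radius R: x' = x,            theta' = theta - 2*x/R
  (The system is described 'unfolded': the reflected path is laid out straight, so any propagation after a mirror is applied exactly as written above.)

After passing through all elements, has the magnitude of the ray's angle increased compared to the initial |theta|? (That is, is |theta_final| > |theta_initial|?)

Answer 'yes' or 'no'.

Answer: no

Derivation:
Initial: x=-9.0000 theta=-0.4000
After 1 (propagate distance d=8): x=-12.2000 theta=-0.4000
After 2 (thin lens f=49): x=-12.2000 theta=-37/245 (≈-0.1510)
After 3 (propagate distance d=33): x=-842/49 (≈-17.1837) theta=-37/245 (≈-0.1510)
After 4 (curved mirror R=103): x=-842/49 (≈-17.1837) theta=4609/25235 (≈0.1826)
After 5 (propagate distance d=29 (to screen)): x=-299969/25235 (≈-11.8870) theta=4609/25235 (≈0.1826)
|theta_initial|=0.4000 |theta_final|=4609/25235 (≈0.1826) -> not increased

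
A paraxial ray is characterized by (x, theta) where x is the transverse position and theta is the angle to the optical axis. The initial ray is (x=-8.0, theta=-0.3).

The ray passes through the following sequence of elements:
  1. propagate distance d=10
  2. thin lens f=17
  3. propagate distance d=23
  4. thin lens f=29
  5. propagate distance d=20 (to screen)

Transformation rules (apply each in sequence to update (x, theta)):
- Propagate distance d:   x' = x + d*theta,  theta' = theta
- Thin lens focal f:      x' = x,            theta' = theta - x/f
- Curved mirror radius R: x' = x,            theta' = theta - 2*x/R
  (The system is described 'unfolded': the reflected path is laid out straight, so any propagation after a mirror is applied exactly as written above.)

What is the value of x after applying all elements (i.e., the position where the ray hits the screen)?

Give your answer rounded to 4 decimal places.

Answer: 6.0047

Derivation:
Initial: x=-8.0000 theta=-0.3000
After 1 (propagate distance d=10): x=-11.0000 theta=-0.3000
After 2 (thin lens f=17): x=-11.0000 theta=59/170 (≈0.3471)
After 3 (propagate distance d=23): x=-513/170 (≈-3.0176) theta=59/170 (≈0.3471)
After 4 (thin lens f=29): x=-513/170 (≈-3.0176) theta=1112/2465 (≈0.4511)
After 5 (propagate distance d=20 (to screen)): x=29603/4930 (≈6.0047) theta=1112/2465 (≈0.4511)
Rounded to 4 decimal places: x = 6.0047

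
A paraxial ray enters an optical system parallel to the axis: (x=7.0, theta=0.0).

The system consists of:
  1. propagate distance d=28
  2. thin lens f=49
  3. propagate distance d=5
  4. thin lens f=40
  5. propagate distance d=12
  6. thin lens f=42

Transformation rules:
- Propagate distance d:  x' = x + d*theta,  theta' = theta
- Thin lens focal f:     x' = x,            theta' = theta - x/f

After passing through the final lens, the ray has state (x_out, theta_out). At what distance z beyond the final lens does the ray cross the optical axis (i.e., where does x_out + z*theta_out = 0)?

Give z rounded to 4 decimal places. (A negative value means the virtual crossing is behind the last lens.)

Initial: x=7.0000 theta=0.0000
After 1 (propagate distance d=28): x=7.0000 theta=0.0000
After 2 (thin lens f=49): x=7.0000 theta=-1/7 (≈-0.1429)
After 3 (propagate distance d=5): x=44/7 (≈6.2857) theta=-1/7 (≈-0.1429)
After 4 (thin lens f=40): x=44/7 (≈6.2857) theta=-0.3000
After 5 (propagate distance d=12): x=94/35 (≈2.6857) theta=-0.3000
After 6 (thin lens f=42): x=94/35 (≈2.6857) theta=-107/294 (≈-0.3639)
z_focus = -x_out/theta_out = -(94/35)/(-107/294) = 3948/535 ≈ 7.3794
Rounded to 4 decimal places: z = 7.3794

Answer: 7.3794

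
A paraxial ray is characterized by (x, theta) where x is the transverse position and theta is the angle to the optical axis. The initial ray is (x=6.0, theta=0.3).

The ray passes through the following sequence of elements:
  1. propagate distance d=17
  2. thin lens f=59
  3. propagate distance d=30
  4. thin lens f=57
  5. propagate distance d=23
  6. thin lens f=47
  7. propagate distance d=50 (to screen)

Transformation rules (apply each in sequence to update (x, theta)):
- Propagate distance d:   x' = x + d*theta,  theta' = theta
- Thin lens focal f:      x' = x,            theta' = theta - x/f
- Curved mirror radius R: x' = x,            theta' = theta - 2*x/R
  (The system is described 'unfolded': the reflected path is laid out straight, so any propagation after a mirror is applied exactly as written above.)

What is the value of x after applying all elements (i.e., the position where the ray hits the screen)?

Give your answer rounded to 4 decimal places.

Answer: -7.8020

Derivation:
Initial: x=6.0000 theta=0.3000
After 1 (propagate distance d=17): x=11.1000 theta=0.3000
After 2 (thin lens f=59): x=11.1000 theta=33/295 (≈0.1119)
After 3 (propagate distance d=30): x=8529/590 (≈14.4559) theta=33/295 (≈0.1119)
After 4 (thin lens f=57): x=8529/590 (≈14.4559) theta=-1589/11210 (≈-0.1417)
After 5 (propagate distance d=23): x=62752/5605 (≈11.1957) theta=-1589/11210 (≈-0.1417)
After 6 (thin lens f=47): x=62752/5605 (≈11.1957) theta=-3393/8930 (≈-0.3800)
After 7 (propagate distance d=50 (to screen)): x=-2055331/263435 (≈-7.8020) theta=-3393/8930 (≈-0.3800)
Rounded to 4 decimal places: x = -7.8020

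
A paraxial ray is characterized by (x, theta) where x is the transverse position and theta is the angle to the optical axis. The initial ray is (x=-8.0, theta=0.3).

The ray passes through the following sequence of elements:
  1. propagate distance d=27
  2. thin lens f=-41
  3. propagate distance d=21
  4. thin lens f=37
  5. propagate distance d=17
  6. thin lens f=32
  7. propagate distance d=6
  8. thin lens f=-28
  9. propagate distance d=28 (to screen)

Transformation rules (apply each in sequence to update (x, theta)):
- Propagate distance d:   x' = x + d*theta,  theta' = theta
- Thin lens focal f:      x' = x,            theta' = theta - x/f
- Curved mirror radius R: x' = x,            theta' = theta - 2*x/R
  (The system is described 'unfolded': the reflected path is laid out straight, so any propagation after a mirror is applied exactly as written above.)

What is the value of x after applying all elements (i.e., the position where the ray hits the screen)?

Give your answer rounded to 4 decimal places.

Answer: 11.5947

Derivation:
Initial: x=-8.0000 theta=0.3000
After 1 (propagate distance d=27): x=0.1000 theta=0.3000
After 2 (thin lens f=-41): x=0.1000 theta=62/205 (≈0.3024)
After 3 (propagate distance d=21): x=529/82 (≈6.4512) theta=62/205 (≈0.3024)
After 4 (thin lens f=37): x=529/82 (≈6.4512) theta=1943/15170 (≈0.1281)
After 5 (propagate distance d=17): x=65448/7585 (≈8.6286) theta=1943/15170 (≈0.1281)
After 6 (thin lens f=32): x=65448/7585 (≈8.6286) theta=-859/6068 (≈-0.1416)
After 7 (propagate distance d=6): x=118011/15170 (≈7.7792) theta=-859/6068 (≈-0.1416)
After 8 (thin lens f=-28): x=118011/15170 (≈7.7792) theta=57881/424760 (≈0.1363)
After 9 (propagate distance d=28 (to screen)): x=87946/7585 (≈11.5947) theta=57881/424760 (≈0.1363)
Rounded to 4 decimal places: x = 11.5947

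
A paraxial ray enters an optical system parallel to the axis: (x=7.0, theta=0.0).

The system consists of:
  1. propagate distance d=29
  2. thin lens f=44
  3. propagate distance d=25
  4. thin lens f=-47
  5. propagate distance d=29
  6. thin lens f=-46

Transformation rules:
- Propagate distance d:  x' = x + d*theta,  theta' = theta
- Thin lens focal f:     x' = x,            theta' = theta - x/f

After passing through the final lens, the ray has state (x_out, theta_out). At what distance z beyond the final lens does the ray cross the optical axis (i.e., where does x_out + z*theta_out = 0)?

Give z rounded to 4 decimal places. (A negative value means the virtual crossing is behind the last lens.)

Initial: x=7.0000 theta=0.0000
After 1 (propagate distance d=29): x=7.0000 theta=0.0000
After 2 (thin lens f=44): x=7.0000 theta=-7/44 (≈-0.1591)
After 3 (propagate distance d=25): x=133/44 (≈3.0227) theta=-7/44 (≈-0.1591)
After 4 (thin lens f=-47): x=133/44 (≈3.0227) theta=-49/517 (≈-0.0948)
After 5 (propagate distance d=29): x=567/2068 (≈0.2742) theta=-49/517 (≈-0.0948)
After 6 (thin lens f=-46): x=567/2068 (≈0.2742) theta=-8449/95128 (≈-0.0888)
z_focus = -x_out/theta_out = -(567/2068)/(-8449/95128) = 3726/1207 ≈ 3.0870
Rounded to 4 decimal places: z = 3.0870

Answer: 3.0870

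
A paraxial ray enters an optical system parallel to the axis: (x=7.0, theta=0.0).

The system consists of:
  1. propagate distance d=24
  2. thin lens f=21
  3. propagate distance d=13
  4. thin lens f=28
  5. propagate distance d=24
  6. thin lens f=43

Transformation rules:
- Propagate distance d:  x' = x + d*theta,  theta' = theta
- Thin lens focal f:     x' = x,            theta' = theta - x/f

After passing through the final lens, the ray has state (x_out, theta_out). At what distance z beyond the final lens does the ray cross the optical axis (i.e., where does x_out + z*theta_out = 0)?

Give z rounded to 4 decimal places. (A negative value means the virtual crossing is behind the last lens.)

Initial: x=7.0000 theta=0.0000
After 1 (propagate distance d=24): x=7.0000 theta=0.0000
After 2 (thin lens f=21): x=7.0000 theta=-1/3 (≈-0.3333)
After 3 (propagate distance d=13): x=8/3 (≈2.6667) theta=-1/3 (≈-0.3333)
After 4 (thin lens f=28): x=8/3 (≈2.6667) theta=-3/7 (≈-0.4286)
After 5 (propagate distance d=24): x=-160/21 (≈-7.6190) theta=-3/7 (≈-0.4286)
After 6 (thin lens f=43): x=-160/21 (≈-7.6190) theta=-227/903 (≈-0.2514)
z_focus = -x_out/theta_out = -(-160/21)/(-227/903) = -6880/227 ≈ -30.3084
Rounded to 4 decimal places: z = -30.3084

Answer: -30.3084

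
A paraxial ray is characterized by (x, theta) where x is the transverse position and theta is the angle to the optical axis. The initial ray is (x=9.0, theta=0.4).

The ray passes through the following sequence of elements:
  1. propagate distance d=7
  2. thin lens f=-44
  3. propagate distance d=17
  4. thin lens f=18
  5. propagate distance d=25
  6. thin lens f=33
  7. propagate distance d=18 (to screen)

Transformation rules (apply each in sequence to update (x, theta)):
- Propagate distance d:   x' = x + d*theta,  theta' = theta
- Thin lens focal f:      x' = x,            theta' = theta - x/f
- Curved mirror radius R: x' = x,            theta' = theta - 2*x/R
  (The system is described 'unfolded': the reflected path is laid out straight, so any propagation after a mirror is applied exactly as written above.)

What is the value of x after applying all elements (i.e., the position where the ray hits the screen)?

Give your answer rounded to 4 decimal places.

Initial: x=9.0000 theta=0.4000
After 1 (propagate distance d=7): x=11.8000 theta=0.4000
After 2 (thin lens f=-44): x=11.8000 theta=147/220 (≈0.6682)
After 3 (propagate distance d=17): x=1019/44 (≈23.1591) theta=147/220 (≈0.6682)
After 4 (thin lens f=18): x=1019/44 (≈23.1591) theta=-2449/3960 (≈-0.6184)
After 5 (propagate distance d=25): x=6097/792 (≈7.6982) theta=-2449/3960 (≈-0.6184)
After 6 (thin lens f=33): x=6097/792 (≈7.6982) theta=-55651/65340 (≈-0.8517)
After 7 (propagate distance d=18 (to screen)): x=-332477/43560 (≈-7.6326) theta=-55651/65340 (≈-0.8517)
Rounded to 4 decimal places: x = -7.6326

Answer: -7.6326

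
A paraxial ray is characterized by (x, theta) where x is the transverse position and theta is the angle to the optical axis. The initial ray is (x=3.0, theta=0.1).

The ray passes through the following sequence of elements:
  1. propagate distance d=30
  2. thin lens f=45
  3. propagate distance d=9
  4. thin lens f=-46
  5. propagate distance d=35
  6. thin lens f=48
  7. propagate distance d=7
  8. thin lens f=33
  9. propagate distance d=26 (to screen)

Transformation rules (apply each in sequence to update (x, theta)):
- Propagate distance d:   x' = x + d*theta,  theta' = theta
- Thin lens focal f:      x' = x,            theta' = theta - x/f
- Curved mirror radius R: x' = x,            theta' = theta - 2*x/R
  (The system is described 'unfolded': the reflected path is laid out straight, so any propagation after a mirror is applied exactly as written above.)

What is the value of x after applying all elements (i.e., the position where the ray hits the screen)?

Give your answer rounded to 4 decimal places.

Initial: x=3.0000 theta=0.1000
After 1 (propagate distance d=30): x=6.0000 theta=0.1000
After 2 (thin lens f=45): x=6.0000 theta=-1/30 (≈-0.0333)
After 3 (propagate distance d=9): x=5.7000 theta=-1/30 (≈-0.0333)
After 4 (thin lens f=-46): x=5.7000 theta=25/276 (≈0.0906)
After 5 (propagate distance d=35): x=12241/1380 (≈8.8703) theta=25/276 (≈0.0906)
After 6 (thin lens f=48): x=12241/1380 (≈8.8703) theta=-6241/66240 (≈-0.0942)
After 7 (propagate distance d=7): x=23647/2880 (≈8.2108) theta=-6241/66240 (≈-0.0942)
After 8 (thin lens f=33): x=23647/2880 (≈8.2108) theta=-374917/1092960 (≈-0.3430)
After 9 (propagate distance d=26 (to screen)): x=-1547611/2185920 (≈-0.7080) theta=-374917/1092960 (≈-0.3430)
Rounded to 4 decimal places: x = -0.7080

Answer: -0.7080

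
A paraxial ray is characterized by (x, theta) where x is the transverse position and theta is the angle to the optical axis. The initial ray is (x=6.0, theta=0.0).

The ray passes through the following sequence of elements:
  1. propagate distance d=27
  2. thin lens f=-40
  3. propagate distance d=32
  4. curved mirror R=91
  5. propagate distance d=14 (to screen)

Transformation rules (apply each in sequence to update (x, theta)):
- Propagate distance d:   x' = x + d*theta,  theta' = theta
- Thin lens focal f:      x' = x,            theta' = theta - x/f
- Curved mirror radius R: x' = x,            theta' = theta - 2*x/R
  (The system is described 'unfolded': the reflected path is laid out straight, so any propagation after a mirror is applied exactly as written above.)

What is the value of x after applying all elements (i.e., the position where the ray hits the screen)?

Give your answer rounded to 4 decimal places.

Initial: x=6.0000 theta=0.0000
After 1 (propagate distance d=27): x=6.0000 theta=0.0000
After 2 (thin lens f=-40): x=6.0000 theta=0.1500
After 3 (propagate distance d=32): x=10.8000 theta=0.1500
After 4 (curved mirror R=91): x=10.8000 theta=-159/1820 (≈-0.0874)
After 5 (propagate distance d=14 (to screen)): x=249/26 (≈9.5769) theta=-159/1820 (≈-0.0874)
Rounded to 4 decimal places: x = 9.5769

Answer: 9.5769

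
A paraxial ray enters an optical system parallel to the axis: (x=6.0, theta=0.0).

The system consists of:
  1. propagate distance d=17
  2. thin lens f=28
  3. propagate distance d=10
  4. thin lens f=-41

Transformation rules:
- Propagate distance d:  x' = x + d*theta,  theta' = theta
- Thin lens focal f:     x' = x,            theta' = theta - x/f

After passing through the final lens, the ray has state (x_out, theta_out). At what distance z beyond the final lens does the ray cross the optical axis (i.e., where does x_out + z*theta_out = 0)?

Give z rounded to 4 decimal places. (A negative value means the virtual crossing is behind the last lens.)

Initial: x=6.0000 theta=0.0000
After 1 (propagate distance d=17): x=6.0000 theta=0.0000
After 2 (thin lens f=28): x=6.0000 theta=-3/14 (≈-0.2143)
After 3 (propagate distance d=10): x=27/7 (≈3.8571) theta=-3/14 (≈-0.2143)
After 4 (thin lens f=-41): x=27/7 (≈3.8571) theta=-69/574 (≈-0.1202)
z_focus = -x_out/theta_out = -(27/7)/(-69/574) = 738/23 ≈ 32.0870
Rounded to 4 decimal places: z = 32.0870

Answer: 32.0870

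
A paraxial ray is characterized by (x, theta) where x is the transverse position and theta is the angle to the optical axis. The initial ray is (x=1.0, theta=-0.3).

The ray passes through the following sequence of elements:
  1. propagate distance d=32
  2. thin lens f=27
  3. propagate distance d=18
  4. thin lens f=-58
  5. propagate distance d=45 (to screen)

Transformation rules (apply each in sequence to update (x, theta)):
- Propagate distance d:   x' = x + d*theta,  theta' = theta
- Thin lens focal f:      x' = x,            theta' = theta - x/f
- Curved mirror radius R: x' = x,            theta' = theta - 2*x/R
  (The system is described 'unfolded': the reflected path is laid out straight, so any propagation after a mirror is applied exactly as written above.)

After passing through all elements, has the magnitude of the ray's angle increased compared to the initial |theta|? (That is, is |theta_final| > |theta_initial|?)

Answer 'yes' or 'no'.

Initial: x=1.0000 theta=-0.3000
After 1 (propagate distance d=32): x=-8.6000 theta=-0.3000
After 2 (thin lens f=27): x=-8.6000 theta=1/54 (≈0.0185)
After 3 (propagate distance d=18): x=-124/15 (≈-8.2667) theta=1/54 (≈0.0185)
After 4 (thin lens f=-58): x=-124/15 (≈-8.2667) theta=-971/7830 (≈-0.1240)
After 5 (propagate distance d=45 (to screen)): x=-12047/870 (≈-13.8471) theta=-971/7830 (≈-0.1240)
|theta_initial|=0.3000 |theta_final|=971/7830 (≈0.1240) -> not increased

Answer: no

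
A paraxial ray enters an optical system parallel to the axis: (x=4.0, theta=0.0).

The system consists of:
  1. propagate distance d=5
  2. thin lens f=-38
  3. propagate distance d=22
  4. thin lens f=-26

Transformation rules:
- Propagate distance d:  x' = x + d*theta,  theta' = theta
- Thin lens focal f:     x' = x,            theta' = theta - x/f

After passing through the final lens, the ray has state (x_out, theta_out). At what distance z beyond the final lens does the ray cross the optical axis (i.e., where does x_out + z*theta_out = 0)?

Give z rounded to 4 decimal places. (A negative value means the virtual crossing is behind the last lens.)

Initial: x=4.0000 theta=0.0000
After 1 (propagate distance d=5): x=4.0000 theta=0.0000
After 2 (thin lens f=-38): x=4.0000 theta=2/19 (≈0.1053)
After 3 (propagate distance d=22): x=120/19 (≈6.3158) theta=2/19 (≈0.1053)
After 4 (thin lens f=-26): x=120/19 (≈6.3158) theta=86/247 (≈0.3482)
z_focus = -x_out/theta_out = -(120/19)/(86/247) = -780/43 ≈ -18.1395
Rounded to 4 decimal places: z = -18.1395

Answer: -18.1395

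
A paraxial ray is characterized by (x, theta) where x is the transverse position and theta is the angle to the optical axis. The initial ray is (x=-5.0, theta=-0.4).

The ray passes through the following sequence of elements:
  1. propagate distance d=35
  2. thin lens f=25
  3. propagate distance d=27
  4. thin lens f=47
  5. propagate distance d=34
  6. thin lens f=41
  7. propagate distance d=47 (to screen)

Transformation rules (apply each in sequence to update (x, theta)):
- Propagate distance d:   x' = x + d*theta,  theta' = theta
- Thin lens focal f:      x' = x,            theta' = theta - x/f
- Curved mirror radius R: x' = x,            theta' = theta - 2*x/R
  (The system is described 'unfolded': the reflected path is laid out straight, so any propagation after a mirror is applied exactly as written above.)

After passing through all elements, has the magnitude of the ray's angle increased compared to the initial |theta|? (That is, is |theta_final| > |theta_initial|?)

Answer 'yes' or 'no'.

Answer: no

Derivation:
Initial: x=-5.0000 theta=-0.4000
After 1 (propagate distance d=35): x=-19.0000 theta=-0.4000
After 2 (thin lens f=25): x=-19.0000 theta=0.3600
After 3 (propagate distance d=27): x=-9.2800 theta=0.3600
After 4 (thin lens f=47): x=-9.2800 theta=131/235 (≈0.5574)
After 5 (propagate distance d=34): x=11366/1175 (≈9.6732) theta=131/235 (≈0.5574)
After 6 (thin lens f=41): x=11366/1175 (≈9.6732) theta=15489/48175 (≈0.3215)
After 7 (propagate distance d=47 (to screen)): x=1193989/48175 (≈24.7844) theta=15489/48175 (≈0.3215)
|theta_initial|=0.4000 |theta_final|=15489/48175 (≈0.3215) -> not increased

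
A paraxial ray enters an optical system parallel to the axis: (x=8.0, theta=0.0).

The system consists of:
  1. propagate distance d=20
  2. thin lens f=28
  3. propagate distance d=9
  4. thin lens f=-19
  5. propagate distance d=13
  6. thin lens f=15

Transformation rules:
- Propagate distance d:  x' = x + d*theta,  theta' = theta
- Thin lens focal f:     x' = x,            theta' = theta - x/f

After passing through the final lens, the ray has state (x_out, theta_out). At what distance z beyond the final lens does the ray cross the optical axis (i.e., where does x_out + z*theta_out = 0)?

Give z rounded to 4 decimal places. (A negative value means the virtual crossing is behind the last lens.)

Initial: x=8.0000 theta=0.0000
After 1 (propagate distance d=20): x=8.0000 theta=0.0000
After 2 (thin lens f=28): x=8.0000 theta=-2/7 (≈-0.2857)
After 3 (propagate distance d=9): x=38/7 (≈5.4286) theta=-2/7 (≈-0.2857)
After 4 (thin lens f=-19): x=38/7 (≈5.4286) theta=0.0000
After 5 (propagate distance d=13): x=38/7 (≈5.4286) theta=0.0000
After 6 (thin lens f=15): x=38/7 (≈5.4286) theta=-38/105 (≈-0.3619)
z_focus = -x_out/theta_out = -(38/7)/(-38/105) = 15.0000
Rounded to 4 decimal places: z = 15.0000

Answer: 15.0000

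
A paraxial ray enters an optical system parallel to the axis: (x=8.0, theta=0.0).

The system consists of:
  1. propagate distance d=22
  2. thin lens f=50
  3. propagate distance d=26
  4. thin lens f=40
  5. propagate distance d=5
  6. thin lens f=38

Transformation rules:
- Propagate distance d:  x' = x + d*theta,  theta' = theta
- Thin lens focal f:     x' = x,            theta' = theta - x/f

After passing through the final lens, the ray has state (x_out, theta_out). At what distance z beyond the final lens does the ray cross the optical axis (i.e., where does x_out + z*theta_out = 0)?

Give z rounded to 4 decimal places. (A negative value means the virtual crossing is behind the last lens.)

Answer: 7.9167

Derivation:
Initial: x=8.0000 theta=0.0000
After 1 (propagate distance d=22): x=8.0000 theta=0.0000
After 2 (thin lens f=50): x=8.0000 theta=-0.1600
After 3 (propagate distance d=26): x=3.8400 theta=-0.1600
After 4 (thin lens f=40): x=3.8400 theta=-0.2560
After 5 (propagate distance d=5): x=2.5600 theta=-0.2560
After 6 (thin lens f=38): x=2.5600 theta=-768/2375 (≈-0.3234)
z_focus = -x_out/theta_out = -(2.5600)/(-768/2375) = 95/12 ≈ 7.9167
Rounded to 4 decimal places: z = 7.9167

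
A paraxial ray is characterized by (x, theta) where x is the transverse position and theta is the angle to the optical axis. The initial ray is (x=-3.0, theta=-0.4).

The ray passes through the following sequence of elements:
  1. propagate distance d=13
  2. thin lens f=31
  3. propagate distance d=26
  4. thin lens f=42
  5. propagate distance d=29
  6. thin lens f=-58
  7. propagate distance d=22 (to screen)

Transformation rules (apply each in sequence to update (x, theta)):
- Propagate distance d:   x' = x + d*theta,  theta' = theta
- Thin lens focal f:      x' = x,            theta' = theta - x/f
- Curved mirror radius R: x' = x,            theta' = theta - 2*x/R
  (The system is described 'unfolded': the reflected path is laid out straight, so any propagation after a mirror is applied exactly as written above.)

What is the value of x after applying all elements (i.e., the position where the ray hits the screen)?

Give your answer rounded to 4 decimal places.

Answer: -7.2643

Derivation:
Initial: x=-3.0000 theta=-0.4000
After 1 (propagate distance d=13): x=-8.2000 theta=-0.4000
After 2 (thin lens f=31): x=-8.2000 theta=-21/155 (≈-0.1355)
After 3 (propagate distance d=26): x=-1817/155 (≈-11.7226) theta=-21/155 (≈-0.1355)
After 4 (thin lens f=42): x=-1817/155 (≈-11.7226) theta=187/1302 (≈0.1436)
After 5 (propagate distance d=29): x=-49199/6510 (≈-7.5575) theta=187/1302 (≈0.1436)
After 6 (thin lens f=-58): x=-49199/6510 (≈-7.5575) theta=1677/125860 (≈0.0133)
After 7 (propagate distance d=22 (to screen)): x=-137143/18879 (≈-7.2643) theta=1677/125860 (≈0.0133)
Rounded to 4 decimal places: x = -7.2643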